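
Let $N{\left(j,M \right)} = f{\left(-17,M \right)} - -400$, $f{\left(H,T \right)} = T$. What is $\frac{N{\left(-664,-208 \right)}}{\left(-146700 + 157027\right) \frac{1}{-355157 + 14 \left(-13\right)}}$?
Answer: $- \frac{68225088}{10327} \approx -6606.5$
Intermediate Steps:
$N{\left(j,M \right)} = 400 + M$ ($N{\left(j,M \right)} = M - -400 = M + 400 = 400 + M$)
$\frac{N{\left(-664,-208 \right)}}{\left(-146700 + 157027\right) \frac{1}{-355157 + 14 \left(-13\right)}} = \frac{400 - 208}{\left(-146700 + 157027\right) \frac{1}{-355157 + 14 \left(-13\right)}} = \frac{192}{10327 \frac{1}{-355157 - 182}} = \frac{192}{10327 \frac{1}{-355339}} = \frac{192}{10327 \left(- \frac{1}{355339}\right)} = \frac{192}{- \frac{10327}{355339}} = 192 \left(- \frac{355339}{10327}\right) = - \frac{68225088}{10327}$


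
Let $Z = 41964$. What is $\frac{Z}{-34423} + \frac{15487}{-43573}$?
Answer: $- \frac{2361606373}{1499913379} \approx -1.5745$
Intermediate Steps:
$\frac{Z}{-34423} + \frac{15487}{-43573} = \frac{41964}{-34423} + \frac{15487}{-43573} = 41964 \left(- \frac{1}{34423}\right) + 15487 \left(- \frac{1}{43573}\right) = - \frac{41964}{34423} - \frac{15487}{43573} = - \frac{2361606373}{1499913379}$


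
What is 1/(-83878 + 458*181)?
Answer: -1/980 ≈ -0.0010204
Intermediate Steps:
1/(-83878 + 458*181) = 1/(-83878 + 82898) = 1/(-980) = -1/980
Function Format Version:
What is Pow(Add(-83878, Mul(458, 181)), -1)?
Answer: Rational(-1, 980) ≈ -0.0010204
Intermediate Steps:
Pow(Add(-83878, Mul(458, 181)), -1) = Pow(Add(-83878, 82898), -1) = Pow(-980, -1) = Rational(-1, 980)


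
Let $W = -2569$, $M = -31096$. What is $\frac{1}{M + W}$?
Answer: $- \frac{1}{33665} \approx -2.9704 \cdot 10^{-5}$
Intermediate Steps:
$\frac{1}{M + W} = \frac{1}{-31096 - 2569} = \frac{1}{-33665} = - \frac{1}{33665}$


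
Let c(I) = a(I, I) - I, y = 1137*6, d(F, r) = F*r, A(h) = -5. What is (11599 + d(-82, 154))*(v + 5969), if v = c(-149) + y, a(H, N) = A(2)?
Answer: -13310115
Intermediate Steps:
a(H, N) = -5
y = 6822
c(I) = -5 - I
v = 6966 (v = (-5 - 1*(-149)) + 6822 = (-5 + 149) + 6822 = 144 + 6822 = 6966)
(11599 + d(-82, 154))*(v + 5969) = (11599 - 82*154)*(6966 + 5969) = (11599 - 12628)*12935 = -1029*12935 = -13310115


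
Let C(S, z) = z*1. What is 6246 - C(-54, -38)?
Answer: 6284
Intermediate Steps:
C(S, z) = z
6246 - C(-54, -38) = 6246 - 1*(-38) = 6246 + 38 = 6284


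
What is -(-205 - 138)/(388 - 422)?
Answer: -343/34 ≈ -10.088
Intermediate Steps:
-(-205 - 138)/(388 - 422) = -(-343)/(-34) = -(-343)*(-1)/34 = -1*343/34 = -343/34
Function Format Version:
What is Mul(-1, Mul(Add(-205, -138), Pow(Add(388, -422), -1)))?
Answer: Rational(-343, 34) ≈ -10.088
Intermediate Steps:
Mul(-1, Mul(Add(-205, -138), Pow(Add(388, -422), -1))) = Mul(-1, Mul(-343, Pow(-34, -1))) = Mul(-1, Mul(-343, Rational(-1, 34))) = Mul(-1, Rational(343, 34)) = Rational(-343, 34)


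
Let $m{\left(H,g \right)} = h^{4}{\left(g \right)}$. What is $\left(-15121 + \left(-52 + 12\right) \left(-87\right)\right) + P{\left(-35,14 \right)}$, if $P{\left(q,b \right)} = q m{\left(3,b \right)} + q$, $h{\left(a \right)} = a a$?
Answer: $-51652628636$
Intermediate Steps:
$h{\left(a \right)} = a^{2}$
$m{\left(H,g \right)} = g^{8}$ ($m{\left(H,g \right)} = \left(g^{2}\right)^{4} = g^{8}$)
$P{\left(q,b \right)} = q + q b^{8}$ ($P{\left(q,b \right)} = q b^{8} + q = q + q b^{8}$)
$\left(-15121 + \left(-52 + 12\right) \left(-87\right)\right) + P{\left(-35,14 \right)} = \left(-15121 + \left(-52 + 12\right) \left(-87\right)\right) - 35 \left(1 + 14^{8}\right) = \left(-15121 - -3480\right) - 35 \left(1 + 1475789056\right) = \left(-15121 + 3480\right) - 51652616995 = -11641 - 51652616995 = -51652628636$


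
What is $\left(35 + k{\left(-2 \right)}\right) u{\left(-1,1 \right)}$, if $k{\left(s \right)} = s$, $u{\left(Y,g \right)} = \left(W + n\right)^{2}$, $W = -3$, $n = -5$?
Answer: $2112$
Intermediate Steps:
$u{\left(Y,g \right)} = 64$ ($u{\left(Y,g \right)} = \left(-3 - 5\right)^{2} = \left(-8\right)^{2} = 64$)
$\left(35 + k{\left(-2 \right)}\right) u{\left(-1,1 \right)} = \left(35 - 2\right) 64 = 33 \cdot 64 = 2112$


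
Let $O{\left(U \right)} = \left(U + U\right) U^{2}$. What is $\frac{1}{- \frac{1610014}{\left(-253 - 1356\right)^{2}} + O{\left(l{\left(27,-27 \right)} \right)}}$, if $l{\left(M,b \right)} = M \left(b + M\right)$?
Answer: $- \frac{2588881}{1610014} \approx -1.608$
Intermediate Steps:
$l{\left(M,b \right)} = M \left(M + b\right)$
$O{\left(U \right)} = 2 U^{3}$ ($O{\left(U \right)} = 2 U U^{2} = 2 U^{3}$)
$\frac{1}{- \frac{1610014}{\left(-253 - 1356\right)^{2}} + O{\left(l{\left(27,-27 \right)} \right)}} = \frac{1}{- \frac{1610014}{\left(-253 - 1356\right)^{2}} + 2 \left(27 \left(27 - 27\right)\right)^{3}} = \frac{1}{- \frac{1610014}{\left(-1609\right)^{2}} + 2 \left(27 \cdot 0\right)^{3}} = \frac{1}{- \frac{1610014}{2588881} + 2 \cdot 0^{3}} = \frac{1}{\left(-1610014\right) \frac{1}{2588881} + 2 \cdot 0} = \frac{1}{- \frac{1610014}{2588881} + 0} = \frac{1}{- \frac{1610014}{2588881}} = - \frac{2588881}{1610014}$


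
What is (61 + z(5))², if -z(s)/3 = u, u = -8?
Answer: 7225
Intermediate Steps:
z(s) = 24 (z(s) = -3*(-8) = 24)
(61 + z(5))² = (61 + 24)² = 85² = 7225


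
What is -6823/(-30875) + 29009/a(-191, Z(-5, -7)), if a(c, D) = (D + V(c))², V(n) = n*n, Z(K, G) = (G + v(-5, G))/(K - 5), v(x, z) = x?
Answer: 227049343961858/1027327738935875 ≈ 0.22101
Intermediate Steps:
Z(K, G) = (-5 + G)/(-5 + K) (Z(K, G) = (G - 5)/(K - 5) = (-5 + G)/(-5 + K))
V(n) = n²
a(c, D) = (D + c²)²
-6823/(-30875) + 29009/a(-191, Z(-5, -7)) = -6823/(-30875) + 29009/(((-5 - 7)/(-5 - 5) + (-191)²)²) = -6823*(-1/30875) + 29009/((-12/(-10) + 36481)²) = 6823/30875 + 29009/((-⅒*(-12) + 36481)²) = 6823/30875 + 29009/((6/5 + 36481)²) = 6823/30875 + 29009/((182411/5)²) = 6823/30875 + 29009/(33273772921/25) = 6823/30875 + 29009*(25/33273772921) = 6823/30875 + 725225/33273772921 = 227049343961858/1027327738935875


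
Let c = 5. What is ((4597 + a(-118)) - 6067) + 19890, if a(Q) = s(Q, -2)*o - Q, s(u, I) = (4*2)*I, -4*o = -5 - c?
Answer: 18498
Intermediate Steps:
o = 5/2 (o = -(-5 - 1*5)/4 = -(-5 - 5)/4 = -¼*(-10) = 5/2 ≈ 2.5000)
s(u, I) = 8*I
a(Q) = -40 - Q (a(Q) = (8*(-2))*(5/2) - Q = -16*5/2 - Q = -40 - Q)
((4597 + a(-118)) - 6067) + 19890 = ((4597 + (-40 - 1*(-118))) - 6067) + 19890 = ((4597 + (-40 + 118)) - 6067) + 19890 = ((4597 + 78) - 6067) + 19890 = (4675 - 6067) + 19890 = -1392 + 19890 = 18498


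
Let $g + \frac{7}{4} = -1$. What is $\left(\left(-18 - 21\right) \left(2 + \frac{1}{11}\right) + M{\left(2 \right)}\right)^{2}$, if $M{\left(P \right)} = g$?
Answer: $\frac{13756681}{1936} \approx 7105.7$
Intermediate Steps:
$g = - \frac{11}{4}$ ($g = - \frac{7}{4} - 1 = - \frac{11}{4} \approx -2.75$)
$M{\left(P \right)} = - \frac{11}{4}$
$\left(\left(-18 - 21\right) \left(2 + \frac{1}{11}\right) + M{\left(2 \right)}\right)^{2} = \left(\left(-18 - 21\right) \left(2 + \frac{1}{11}\right) - \frac{11}{4}\right)^{2} = \left(- 39 \left(2 + \frac{1}{11}\right) - \frac{11}{4}\right)^{2} = \left(\left(-39\right) \frac{23}{11} - \frac{11}{4}\right)^{2} = \left(- \frac{897}{11} - \frac{11}{4}\right)^{2} = \left(- \frac{3709}{44}\right)^{2} = \frac{13756681}{1936}$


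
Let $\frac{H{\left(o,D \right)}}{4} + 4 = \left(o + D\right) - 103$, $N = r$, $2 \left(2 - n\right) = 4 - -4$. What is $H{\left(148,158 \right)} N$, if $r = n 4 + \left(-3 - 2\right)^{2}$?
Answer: $13532$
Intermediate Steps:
$n = -2$ ($n = 2 - \frac{4 - -4}{2} = 2 - \frac{4 + 4}{2} = 2 - 4 = -2$)
$r = 17$ ($r = \left(-2\right) 4 + \left(-3 - 2\right)^{2} = -8 + \left(-5\right)^{2} = -8 + 25 = 17$)
$N = 17$
$H{\left(o,D \right)} = -428 + 4 D + 4 o$ ($H{\left(o,D \right)} = -16 + 4 \left(\left(o + D\right) - 103\right) = -16 + 4 \left(\left(D + o\right) - 103\right) = -16 + 4 \left(-103 + D + o\right) = -16 + \left(-412 + 4 D + 4 o\right) = -428 + 4 D + 4 o$)
$H{\left(148,158 \right)} N = \left(-428 + 4 \cdot 158 + 4 \cdot 148\right) 17 = \left(-428 + 632 + 592\right) 17 = 796 \cdot 17 = 13532$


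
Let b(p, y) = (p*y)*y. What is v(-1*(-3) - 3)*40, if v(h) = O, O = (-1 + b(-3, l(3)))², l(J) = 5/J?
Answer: 31360/9 ≈ 3484.4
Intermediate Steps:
b(p, y) = p*y²
O = 784/9 (O = (-1 - 3*(5/3)²)² = (-1 - 3*25/9)² = (-1 - 25/3)² = (-28/3)² = 784/9 ≈ 87.111)
v(h) = 784/9
v(-1*(-3) - 3)*40 = (784/9)*40 = 31360/9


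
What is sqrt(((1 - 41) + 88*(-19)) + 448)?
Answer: 4*I*sqrt(79) ≈ 35.553*I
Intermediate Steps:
sqrt(((1 - 41) + 88*(-19)) + 448) = sqrt((-40 - 1672) + 448) = sqrt(-1712 + 448) = sqrt(-1264) = 4*I*sqrt(79)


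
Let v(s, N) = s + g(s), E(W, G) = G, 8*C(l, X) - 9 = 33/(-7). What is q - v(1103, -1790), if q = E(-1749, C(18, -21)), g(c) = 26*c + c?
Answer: -864737/28 ≈ -30883.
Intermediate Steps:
C(l, X) = 15/28 (C(l, X) = 9/8 + (33/(-7))/8 = 9/8 + (33*(-⅐))/8 = 9/8 + (⅛)*(-33/7) = 9/8 - 33/56 = 15/28)
g(c) = 27*c
q = 15/28 ≈ 0.53571
v(s, N) = 28*s (v(s, N) = s + 27*s = 28*s)
q - v(1103, -1790) = 15/28 - 28*1103 = 15/28 - 1*30884 = 15/28 - 30884 = -864737/28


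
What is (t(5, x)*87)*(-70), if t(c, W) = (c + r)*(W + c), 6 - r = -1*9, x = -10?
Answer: 609000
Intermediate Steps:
r = 15 (r = 6 - (-1)*9 = 6 - 1*(-9) = 6 + 9 = 15)
t(c, W) = (15 + c)*(W + c) (t(c, W) = (c + 15)*(W + c) = (15 + c)*(W + c))
(t(5, x)*87)*(-70) = ((5² + 15*(-10) + 15*5 - 10*5)*87)*(-70) = ((25 - 150 + 75 - 50)*87)*(-70) = -100*87*(-70) = -8700*(-70) = 609000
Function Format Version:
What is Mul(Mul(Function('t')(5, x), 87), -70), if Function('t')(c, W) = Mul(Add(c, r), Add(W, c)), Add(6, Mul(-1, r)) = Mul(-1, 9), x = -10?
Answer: 609000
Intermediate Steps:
r = 15 (r = Add(6, Mul(-1, Mul(-1, 9))) = Add(6, Mul(-1, -9)) = Add(6, 9) = 15)
Function('t')(c, W) = Mul(Add(15, c), Add(W, c)) (Function('t')(c, W) = Mul(Add(c, 15), Add(W, c)) = Mul(Add(15, c), Add(W, c)))
Mul(Mul(Function('t')(5, x), 87), -70) = Mul(Mul(Add(Pow(5, 2), Mul(15, -10), Mul(15, 5), Mul(-10, 5)), 87), -70) = Mul(Mul(Add(25, -150, 75, -50), 87), -70) = Mul(Mul(-100, 87), -70) = Mul(-8700, -70) = 609000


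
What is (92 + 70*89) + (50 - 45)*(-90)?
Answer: 5872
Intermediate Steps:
(92 + 70*89) + (50 - 45)*(-90) = (92 + 6230) + 5*(-90) = 6322 - 450 = 5872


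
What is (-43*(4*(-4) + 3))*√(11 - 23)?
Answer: 1118*I*√3 ≈ 1936.4*I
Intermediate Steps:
(-43*(4*(-4) + 3))*√(11 - 23) = (-43*(-16 + 3))*√(-12) = (-43*(-13))*(2*I*√3) = 559*(2*I*√3) = 1118*I*√3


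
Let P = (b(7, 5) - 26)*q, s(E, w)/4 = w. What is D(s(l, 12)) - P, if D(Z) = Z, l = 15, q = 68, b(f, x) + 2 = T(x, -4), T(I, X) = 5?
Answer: 1612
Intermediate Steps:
b(f, x) = 3 (b(f, x) = -2 + 5 = 3)
s(E, w) = 4*w
P = -1564 (P = (3 - 26)*68 = -23*68 = -1564)
D(s(l, 12)) - P = 4*12 - 1*(-1564) = 48 + 1564 = 1612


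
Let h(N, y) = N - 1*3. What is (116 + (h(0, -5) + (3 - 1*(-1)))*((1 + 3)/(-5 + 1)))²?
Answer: 13225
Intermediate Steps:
h(N, y) = -3 + N (h(N, y) = N - 3 = -3 + N)
(116 + (h(0, -5) + (3 - 1*(-1)))*((1 + 3)/(-5 + 1)))² = (116 + ((-3 + 0) + (3 - 1*(-1)))*((1 + 3)/(-5 + 1)))² = (116 + (-3 + (3 + 1))*(4/(-4)))² = (116 + (-3 + 4)*(4*(-¼)))² = (116 + 1*(-1))² = (116 - 1)² = 115² = 13225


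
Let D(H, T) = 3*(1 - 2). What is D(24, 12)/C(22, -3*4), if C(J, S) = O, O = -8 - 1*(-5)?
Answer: 1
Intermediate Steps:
O = -3 (O = -8 + 5 = -3)
C(J, S) = -3
D(H, T) = -3 (D(H, T) = 3*(-1) = -3)
D(24, 12)/C(22, -3*4) = -3/(-3) = -3*(-1/3) = 1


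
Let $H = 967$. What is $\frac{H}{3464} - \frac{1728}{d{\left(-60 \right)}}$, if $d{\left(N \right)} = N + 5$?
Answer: $\frac{6038977}{190520} \approx 31.697$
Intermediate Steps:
$d{\left(N \right)} = 5 + N$
$\frac{H}{3464} - \frac{1728}{d{\left(-60 \right)}} = \frac{967}{3464} - \frac{1728}{5 - 60} = 967 \cdot \frac{1}{3464} - \frac{1728}{-55} = \frac{967}{3464} - - \frac{1728}{55} = \frac{967}{3464} + \frac{1728}{55} = \frac{6038977}{190520}$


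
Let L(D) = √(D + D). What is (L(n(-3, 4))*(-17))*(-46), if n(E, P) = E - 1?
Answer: 1564*I*√2 ≈ 2211.8*I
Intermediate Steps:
n(E, P) = -1 + E
L(D) = √2*√D (L(D) = √(2*D) = √2*√D)
(L(n(-3, 4))*(-17))*(-46) = ((√2*√(-1 - 3))*(-17))*(-46) = ((√2*√(-4))*(-17))*(-46) = ((√2*(2*I))*(-17))*(-46) = ((2*I*√2)*(-17))*(-46) = -34*I*√2*(-46) = 1564*I*√2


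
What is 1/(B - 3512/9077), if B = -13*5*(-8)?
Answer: 9077/4716528 ≈ 0.0019245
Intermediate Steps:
B = 520 (B = -65*(-8) = 520)
1/(B - 3512/9077) = 1/(520 - 3512/9077) = 1/(4716528/9077) = 9077/4716528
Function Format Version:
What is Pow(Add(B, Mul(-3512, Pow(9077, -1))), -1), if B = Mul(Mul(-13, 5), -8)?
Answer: Rational(9077, 4716528) ≈ 0.0019245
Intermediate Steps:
B = 520 (B = Mul(-65, -8) = 520)
Pow(Add(B, Mul(-3512, Pow(9077, -1))), -1) = Pow(Add(520, Mul(-3512, Pow(9077, -1))), -1) = Pow(Add(520, Mul(-3512, Rational(1, 9077))), -1) = Pow(Add(520, Rational(-3512, 9077)), -1) = Pow(Rational(4716528, 9077), -1) = Rational(9077, 4716528)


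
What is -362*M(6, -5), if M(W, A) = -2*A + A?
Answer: -1810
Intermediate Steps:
M(W, A) = -A
-362*M(6, -5) = -(-362)*(-5) = -362*5 = -1810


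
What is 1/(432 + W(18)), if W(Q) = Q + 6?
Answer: 1/456 ≈ 0.0021930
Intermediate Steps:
W(Q) = 6 + Q
1/(432 + W(18)) = 1/(432 + (6 + 18)) = 1/(432 + 24) = 1/456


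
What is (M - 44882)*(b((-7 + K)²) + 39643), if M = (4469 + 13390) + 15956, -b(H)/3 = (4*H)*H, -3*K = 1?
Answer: -491880193/9 ≈ -5.4653e+7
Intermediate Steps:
K = -⅓ (K = -⅓*1 = -⅓ ≈ -0.33333)
b(H) = -12*H² (b(H) = -3*4*H*H = -12*H²)
M = 33815 (M = 17859 + 15956 = 33815)
(M - 44882)*(b((-7 + K)²) + 39643) = (33815 - 44882)*(-12*(-7 - ⅓)⁴ + 39643) = -11067*(-12*((-22/3)²)² + 39643) = -11067*(-12*(484/9)² + 39643) = -11067*(-12*234256/81 + 39643) = -11067*(-937024/27 + 39643) = -11067*133337/27 = -491880193/9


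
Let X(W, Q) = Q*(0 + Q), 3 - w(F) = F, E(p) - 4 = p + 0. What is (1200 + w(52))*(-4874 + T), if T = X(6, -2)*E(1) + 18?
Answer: -5566236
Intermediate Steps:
E(p) = 4 + p (E(p) = 4 + (p + 0) = 4 + p)
w(F) = 3 - F
X(W, Q) = Q² (X(W, Q) = Q*Q = Q²)
T = 38 (T = (-2)²*(4 + 1) + 18 = 4*5 + 18 = 20 + 18 = 38)
(1200 + w(52))*(-4874 + T) = (1200 + (3 - 1*52))*(-4874 + 38) = (1200 + (3 - 52))*(-4836) = (1200 - 49)*(-4836) = 1151*(-4836) = -5566236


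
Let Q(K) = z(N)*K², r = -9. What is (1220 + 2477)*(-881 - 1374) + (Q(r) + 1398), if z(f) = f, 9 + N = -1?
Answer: -8336147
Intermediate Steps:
N = -10 (N = -9 - 1 = -10)
Q(K) = -10*K²
(1220 + 2477)*(-881 - 1374) + (Q(r) + 1398) = (1220 + 2477)*(-881 - 1374) + (-10*(-9)² + 1398) = 3697*(-2255) + (-10*81 + 1398) = -8336735 + (-810 + 1398) = -8336735 + 588 = -8336147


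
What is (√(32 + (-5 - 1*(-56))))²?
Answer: 83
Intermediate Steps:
(√(32 + (-5 - 1*(-56))))² = (√(32 + (-5 + 56)))² = (√(32 + 51))² = (√83)² = 83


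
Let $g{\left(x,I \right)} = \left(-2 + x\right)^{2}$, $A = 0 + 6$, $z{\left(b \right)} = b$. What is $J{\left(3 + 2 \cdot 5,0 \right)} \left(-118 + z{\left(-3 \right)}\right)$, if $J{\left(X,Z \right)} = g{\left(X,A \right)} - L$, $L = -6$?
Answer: $-15367$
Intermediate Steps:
$A = 6$
$J{\left(X,Z \right)} = 6 + \left(-2 + X\right)^{2}$ ($J{\left(X,Z \right)} = \left(-2 + X\right)^{2} - -6 = \left(-2 + X\right)^{2} + 6 = 6 + \left(-2 + X\right)^{2}$)
$J{\left(3 + 2 \cdot 5,0 \right)} \left(-118 + z{\left(-3 \right)}\right) = \left(6 + \left(-2 + \left(3 + 2 \cdot 5\right)\right)^{2}\right) \left(-118 - 3\right) = \left(6 + \left(-2 + \left(3 + 10\right)\right)^{2}\right) \left(-121\right) = \left(6 + \left(-2 + 13\right)^{2}\right) \left(-121\right) = \left(6 + 11^{2}\right) \left(-121\right) = \left(6 + 121\right) \left(-121\right) = 127 \left(-121\right) = -15367$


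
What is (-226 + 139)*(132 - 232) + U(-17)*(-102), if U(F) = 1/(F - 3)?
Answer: 87051/10 ≈ 8705.1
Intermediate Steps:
U(F) = 1/(-3 + F)
(-226 + 139)*(132 - 232) + U(-17)*(-102) = (-226 + 139)*(132 - 232) - 102/(-3 - 17) = -87*(-100) - 102/(-20) = 8700 - 1/20*(-102) = 8700 + 51/10 = 87051/10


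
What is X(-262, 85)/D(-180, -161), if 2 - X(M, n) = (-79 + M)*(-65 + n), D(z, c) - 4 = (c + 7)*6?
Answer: -3411/460 ≈ -7.4152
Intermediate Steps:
D(z, c) = 46 + 6*c (D(z, c) = 4 + (c + 7)*6 = 4 + (7 + c)*6 = 4 + (42 + 6*c) = 46 + 6*c)
X(M, n) = 2 - (-79 + M)*(-65 + n)
X(-262, 85)/D(-180, -161) = (-5133 + 65*(-262) + 79*85 - 1*(-262)*85)/(46 + 6*(-161)) = (-5133 - 17030 + 6715 + 22270)/(46 - 966) = 6822/(-920) = 6822*(-1/920) = -3411/460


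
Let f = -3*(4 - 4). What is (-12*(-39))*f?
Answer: 0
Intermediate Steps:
f = 0 (f = -3*0 = 0)
(-12*(-39))*f = -12*(-39)*0 = 468*0 = 0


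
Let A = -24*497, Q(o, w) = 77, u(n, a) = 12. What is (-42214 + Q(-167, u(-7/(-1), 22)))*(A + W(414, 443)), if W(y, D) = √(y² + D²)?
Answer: 502610136 - 42137*√367645 ≈ 4.7706e+8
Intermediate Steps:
W(y, D) = √(D² + y²)
A = -11928
(-42214 + Q(-167, u(-7/(-1), 22)))*(A + W(414, 443)) = (-42214 + 77)*(-11928 + √(443² + 414²)) = -42137*(-11928 + √(196249 + 171396)) = -42137*(-11928 + √367645) = 502610136 - 42137*√367645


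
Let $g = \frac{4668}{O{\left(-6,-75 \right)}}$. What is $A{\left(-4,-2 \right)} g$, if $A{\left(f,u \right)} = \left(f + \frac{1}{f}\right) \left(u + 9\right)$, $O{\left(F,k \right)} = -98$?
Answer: $\frac{19839}{14} \approx 1417.1$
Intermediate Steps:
$g = - \frac{2334}{49}$ ($g = \frac{4668}{-98} = 4668 \left(- \frac{1}{98}\right) = - \frac{2334}{49} \approx -47.633$)
$A{\left(f,u \right)} = \left(9 + u\right) \left(f + \frac{1}{f}\right)$ ($A{\left(f,u \right)} = \left(f + \frac{1}{f}\right) \left(9 + u\right) = \left(9 + u\right) \left(f + \frac{1}{f}\right)$)
$A{\left(-4,-2 \right)} g = \frac{9 - 2 + \left(-4\right)^{2} \left(9 - 2\right)}{-4} \left(- \frac{2334}{49}\right) = - \frac{9 - 2 + 16 \cdot 7}{4} \left(- \frac{2334}{49}\right) = - \frac{9 - 2 + 112}{4} \left(- \frac{2334}{49}\right) = \left(- \frac{1}{4}\right) 119 \left(- \frac{2334}{49}\right) = \left(- \frac{119}{4}\right) \left(- \frac{2334}{49}\right) = \frac{19839}{14}$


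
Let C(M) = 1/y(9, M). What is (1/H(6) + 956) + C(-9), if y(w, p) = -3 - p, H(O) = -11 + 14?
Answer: 1913/2 ≈ 956.50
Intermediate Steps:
H(O) = 3
C(M) = 1/(-3 - M)
(1/H(6) + 956) + C(-9) = (1/3 + 956) - 1/(3 - 9) = (1/3 + 956) - 1/(-6) = 2869/3 - 1*(-1/6) = 2869/3 + 1/6 = 1913/2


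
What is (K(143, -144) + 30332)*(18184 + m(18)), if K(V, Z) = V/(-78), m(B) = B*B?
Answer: 1684052174/3 ≈ 5.6135e+8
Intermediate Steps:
m(B) = B²
K(V, Z) = -V/78 (K(V, Z) = V*(-1/78) = -V/78)
(K(143, -144) + 30332)*(18184 + m(18)) = (-1/78*143 + 30332)*(18184 + 18²) = (-11/6 + 30332)*(18184 + 324) = (181981/6)*18508 = 1684052174/3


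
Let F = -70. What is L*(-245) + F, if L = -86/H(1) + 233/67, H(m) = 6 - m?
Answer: 220563/67 ≈ 3292.0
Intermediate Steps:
L = -4597/335 (L = -86/(6 - 1*1) + 233/67 = -86/(6 - 1) + 233*(1/67) = -86/5 + 233/67 = -4597/335 ≈ -13.722)
L*(-245) + F = -4597/335*(-245) - 70 = 225253/67 - 70 = 220563/67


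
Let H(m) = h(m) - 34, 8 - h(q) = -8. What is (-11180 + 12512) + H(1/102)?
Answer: 1314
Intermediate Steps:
h(q) = 16 (h(q) = 8 - 1*(-8) = 8 + 8 = 16)
H(m) = -18 (H(m) = 16 - 34 = -18)
(-11180 + 12512) + H(1/102) = (-11180 + 12512) - 18 = 1332 - 18 = 1314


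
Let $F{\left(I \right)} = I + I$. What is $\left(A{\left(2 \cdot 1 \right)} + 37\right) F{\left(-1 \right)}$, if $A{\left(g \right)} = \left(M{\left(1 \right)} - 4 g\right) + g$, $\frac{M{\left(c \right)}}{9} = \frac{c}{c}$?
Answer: $-80$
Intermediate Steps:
$F{\left(I \right)} = 2 I$
$M{\left(c \right)} = 9$ ($M{\left(c \right)} = 9 \frac{c}{c} = 9 \cdot 1 = 9$)
$A{\left(g \right)} = 9 - 3 g$ ($A{\left(g \right)} = \left(9 - 4 g\right) + g = 9 - 3 g$)
$\left(A{\left(2 \cdot 1 \right)} + 37\right) F{\left(-1 \right)} = \left(\left(9 - 3 \cdot 2 \cdot 1\right) + 37\right) 2 \left(-1\right) = \left(\left(9 - 6\right) + 37\right) \left(-2\right) = \left(3 + 37\right) \left(-2\right) = 40 \left(-2\right) = -80$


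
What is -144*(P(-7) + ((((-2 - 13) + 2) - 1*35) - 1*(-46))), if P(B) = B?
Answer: 1296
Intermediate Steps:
-144*(P(-7) + ((((-2 - 13) + 2) - 1*35) - 1*(-46))) = -144*(-7 + ((((-2 - 13) + 2) - 1*35) - 1*(-46))) = -144*(-7 + (((-15 + 2) - 35) + 46)) = -144*(-7 + ((-13 - 35) + 46)) = -144*(-7 + (-48 + 46)) = -144*(-7 - 2) = -144*(-9) = 1296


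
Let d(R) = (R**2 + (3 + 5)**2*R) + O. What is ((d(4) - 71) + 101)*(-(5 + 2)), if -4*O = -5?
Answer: -8491/4 ≈ -2122.8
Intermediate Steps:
O = 5/4 (O = -1/4*(-5) = 5/4 ≈ 1.2500)
d(R) = 5/4 + R**2 + 64*R (d(R) = (R**2 + (3 + 5)**2*R) + 5/4 = (R**2 + 8**2*R) + 5/4 = (R**2 + 64*R) + 5/4 = 5/4 + R**2 + 64*R)
((d(4) - 71) + 101)*(-(5 + 2)) = (((5/4 + 4**2 + 64*4) - 71) + 101)*(-(5 + 2)) = (((5/4 + 16 + 256) - 71) + 101)*(-1*7) = ((1093/4 - 71) + 101)*(-7) = (809/4 + 101)*(-7) = (1213/4)*(-7) = -8491/4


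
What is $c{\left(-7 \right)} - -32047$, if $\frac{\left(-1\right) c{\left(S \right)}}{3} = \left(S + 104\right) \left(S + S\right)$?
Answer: $36121$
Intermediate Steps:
$c{\left(S \right)} = - 6 S \left(104 + S\right)$ ($c{\left(S \right)} = - 3 \left(S + 104\right) \left(S + S\right) = - 3 \left(104 + S\right) 2 S = - 3 \cdot 2 S \left(104 + S\right) = - 6 S \left(104 + S\right)$)
$c{\left(-7 \right)} - -32047 = \left(-6\right) \left(-7\right) \left(104 - 7\right) - -32047 = \left(-6\right) \left(-7\right) 97 + 32047 = 4074 + 32047 = 36121$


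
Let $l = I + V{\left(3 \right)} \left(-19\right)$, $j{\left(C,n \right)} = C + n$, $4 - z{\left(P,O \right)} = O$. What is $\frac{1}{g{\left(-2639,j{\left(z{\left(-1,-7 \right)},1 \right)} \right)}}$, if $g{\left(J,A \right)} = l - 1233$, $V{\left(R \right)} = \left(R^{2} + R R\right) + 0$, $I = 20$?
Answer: $- \frac{1}{1555} \approx -0.00064309$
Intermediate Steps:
$z{\left(P,O \right)} = 4 - O$
$V{\left(R \right)} = 2 R^{2}$ ($V{\left(R \right)} = \left(R^{2} + R^{2}\right) + 0 = 2 R^{2} + 0 = 2 R^{2}$)
$l = -322$ ($l = 20 + 2 \cdot 3^{2} \left(-19\right) = 20 + 2 \cdot 9 \left(-19\right) = 20 + 18 \left(-19\right) = 20 - 342 = -322$)
$g{\left(J,A \right)} = -1555$ ($g{\left(J,A \right)} = -322 - 1233 = -1555$)
$\frac{1}{g{\left(-2639,j{\left(z{\left(-1,-7 \right)},1 \right)} \right)}} = \frac{1}{-1555} = - \frac{1}{1555}$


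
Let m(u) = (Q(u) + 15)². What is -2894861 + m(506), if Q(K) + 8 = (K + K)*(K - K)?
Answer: -2894812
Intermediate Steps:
Q(K) = -8 (Q(K) = -8 + (K + K)*(K - K) = -8 + (2*K)*0 = -8 + 0 = -8)
m(u) = 49 (m(u) = (-8 + 15)² = 7² = 49)
-2894861 + m(506) = -2894861 + 49 = -2894812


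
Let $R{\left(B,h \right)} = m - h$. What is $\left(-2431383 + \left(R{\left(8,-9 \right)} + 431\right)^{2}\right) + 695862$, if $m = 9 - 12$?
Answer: $-1544552$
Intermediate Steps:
$m = -3$
$R{\left(B,h \right)} = -3 - h$
$\left(-2431383 + \left(R{\left(8,-9 \right)} + 431\right)^{2}\right) + 695862 = \left(-2431383 + \left(\left(-3 - -9\right) + 431\right)^{2}\right) + 695862 = \left(-2431383 + \left(\left(-3 + 9\right) + 431\right)^{2}\right) + 695862 = \left(-2431383 + \left(6 + 431\right)^{2}\right) + 695862 = \left(-2431383 + 437^{2}\right) + 695862 = \left(-2431383 + 190969\right) + 695862 = -2240414 + 695862 = -1544552$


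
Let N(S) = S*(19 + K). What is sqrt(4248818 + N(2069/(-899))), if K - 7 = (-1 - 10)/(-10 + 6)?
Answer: sqrt(13735381922107)/1798 ≈ 2061.3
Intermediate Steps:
K = 39/4 (K = 7 + (-1 - 10)/(-10 + 6) = 7 - 11/(-4) = 7 - 11*(-1/4) = 7 + 11/4 = 39/4 ≈ 9.7500)
N(S) = 115*S/4 (N(S) = S*(19 + 39/4) = S*(115/4) = 115*S/4)
sqrt(4248818 + N(2069/(-899))) = sqrt(4248818 + 115*(2069/(-899))/4) = sqrt(4248818 + 115*(2069*(-1/899))/4) = sqrt(4248818 + (115/4)*(-2069/899)) = sqrt(4248818 - 237935/3596) = sqrt(15278511593/3596) = sqrt(13735381922107)/1798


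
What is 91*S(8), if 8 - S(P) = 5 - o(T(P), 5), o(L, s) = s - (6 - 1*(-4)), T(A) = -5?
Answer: -182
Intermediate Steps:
o(L, s) = -10 + s (o(L, s) = s - (6 + 4) = s - 1*10 = s - 10 = -10 + s)
S(P) = -2 (S(P) = 8 - (5 - (-10 + 5)) = 8 - (5 - 1*(-5)) = 8 - (5 + 5) = 8 - 1*10 = 8 - 10 = -2)
91*S(8) = 91*(-2) = -182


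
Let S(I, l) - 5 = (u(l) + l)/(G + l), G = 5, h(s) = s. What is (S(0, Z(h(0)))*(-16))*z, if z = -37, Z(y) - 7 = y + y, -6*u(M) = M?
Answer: 29230/9 ≈ 3247.8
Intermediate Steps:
u(M) = -M/6
Z(y) = 7 + 2*y (Z(y) = 7 + (y + y) = 7 + 2*y)
S(I, l) = 5 + 5*l/(6*(5 + l)) (S(I, l) = 5 + (-l/6 + l)/(5 + l) = 5 + (5*l/6)/(5 + l) = 5 + 5*l/(6*(5 + l)))
(S(0, Z(h(0)))*(-16))*z = ((5*(30 + 7*(7 + 2*0))/(6*(5 + (7 + 2*0))))*(-16))*(-37) = ((5*(30 + 7*(7 + 0))/(6*(5 + (7 + 0))))*(-16))*(-37) = ((5*(30 + 7*7)/(6*(5 + 7)))*(-16))*(-37) = (((⅚)*(30 + 49)/12)*(-16))*(-37) = (((⅚)*(1/12)*79)*(-16))*(-37) = ((395/72)*(-16))*(-37) = -790/9*(-37) = 29230/9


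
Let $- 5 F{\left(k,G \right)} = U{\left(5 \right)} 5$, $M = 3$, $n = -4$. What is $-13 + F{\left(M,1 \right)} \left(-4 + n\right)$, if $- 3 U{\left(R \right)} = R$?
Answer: $- \frac{79}{3} \approx -26.333$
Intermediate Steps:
$U{\left(R \right)} = - \frac{R}{3}$
$F{\left(k,G \right)} = \frac{5}{3}$ ($F{\left(k,G \right)} = - \frac{\left(- \frac{1}{3}\right) 5 \cdot 5}{5} = - \frac{\left(- \frac{5}{3}\right) 5}{5} = \left(- \frac{1}{5}\right) \left(- \frac{25}{3}\right) = \frac{5}{3}$)
$-13 + F{\left(M,1 \right)} \left(-4 + n\right) = -13 + \frac{5 \left(-4 - 4\right)}{3} = -13 + \frac{5}{3} \left(-8\right) = -13 - \frac{40}{3} = - \frac{79}{3}$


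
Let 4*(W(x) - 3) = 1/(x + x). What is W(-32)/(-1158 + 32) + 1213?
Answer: 349653761/288256 ≈ 1213.0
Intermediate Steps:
W(x) = 3 + 1/(8*x) (W(x) = 3 + 1/(4*(x + x)) = 3 + 1/(4*((2*x))) = 3 + (1/(2*x))/4 = 3 + 1/(8*x))
W(-32)/(-1158 + 32) + 1213 = (3 + (1/8)/(-32))/(-1158 + 32) + 1213 = (3 + (1/8)*(-1/32))/(-1126) + 1213 = -(3 - 1/256)/1126 + 1213 = -1/1126*767/256 + 1213 = -767/288256 + 1213 = 349653761/288256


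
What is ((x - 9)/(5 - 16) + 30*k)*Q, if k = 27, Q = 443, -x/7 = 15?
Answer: 3997632/11 ≈ 3.6342e+5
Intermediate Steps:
x = -105 (x = -7*15 = -105)
((x - 9)/(5 - 16) + 30*k)*Q = ((-105 - 9)/(5 - 16) + 30*27)*443 = (-114/(-11) + 810)*443 = (-114*(-1/11) + 810)*443 = (114/11 + 810)*443 = (9024/11)*443 = 3997632/11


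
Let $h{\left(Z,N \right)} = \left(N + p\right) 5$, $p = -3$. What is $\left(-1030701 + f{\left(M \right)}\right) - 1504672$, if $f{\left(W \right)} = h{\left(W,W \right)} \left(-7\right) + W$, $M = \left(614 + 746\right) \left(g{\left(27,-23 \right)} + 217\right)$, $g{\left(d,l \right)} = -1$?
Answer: $-12523108$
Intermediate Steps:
$h{\left(Z,N \right)} = -15 + 5 N$ ($h{\left(Z,N \right)} = \left(N - 3\right) 5 = \left(-3 + N\right) 5 = -15 + 5 N$)
$M = 293760$ ($M = \left(614 + 746\right) \left(-1 + 217\right) = 1360 \cdot 216 = 293760$)
$f{\left(W \right)} = 105 - 34 W$ ($f{\left(W \right)} = \left(-15 + 5 W\right) \left(-7\right) + W = \left(105 - 35 W\right) + W = 105 - 34 W$)
$\left(-1030701 + f{\left(M \right)}\right) - 1504672 = \left(-1030701 + \left(105 - 9987840\right)\right) - 1504672 = \left(-1030701 - 9987735\right) - 1504672 = -11018436 - 1504672 = -12523108$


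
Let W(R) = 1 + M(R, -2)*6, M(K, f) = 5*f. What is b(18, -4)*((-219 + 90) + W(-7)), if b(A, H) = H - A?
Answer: 4136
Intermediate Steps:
W(R) = -59 (W(R) = 1 + (5*(-2))*6 = 1 - 10*6 = 1 - 60 = -59)
b(18, -4)*((-219 + 90) + W(-7)) = (-4 - 1*18)*((-219 + 90) - 59) = (-4 - 18)*(-129 - 59) = -22*(-188) = 4136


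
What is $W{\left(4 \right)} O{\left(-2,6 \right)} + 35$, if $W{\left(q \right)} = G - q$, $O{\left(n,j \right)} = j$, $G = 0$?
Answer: $11$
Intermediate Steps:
$W{\left(q \right)} = - q$ ($W{\left(q \right)} = 0 - q = - q$)
$W{\left(4 \right)} O{\left(-2,6 \right)} + 35 = \left(-1\right) 4 \cdot 6 + 35 = \left(-4\right) 6 + 35 = -24 + 35 = 11$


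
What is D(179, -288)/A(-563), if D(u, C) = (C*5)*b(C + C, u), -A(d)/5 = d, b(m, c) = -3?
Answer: 864/563 ≈ 1.5346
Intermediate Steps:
A(d) = -5*d
D(u, C) = -15*C (D(u, C) = (C*5)*(-3) = (5*C)*(-3) = -15*C)
D(179, -288)/A(-563) = (-15*(-288))/((-5*(-563))) = 4320/2815 = 4320*(1/2815) = 864/563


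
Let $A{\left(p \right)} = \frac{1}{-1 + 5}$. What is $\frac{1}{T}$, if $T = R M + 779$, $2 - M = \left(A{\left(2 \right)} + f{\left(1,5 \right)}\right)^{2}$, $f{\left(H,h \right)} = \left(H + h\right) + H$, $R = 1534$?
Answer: $- \frac{8}{614271} \approx -1.3024 \cdot 10^{-5}$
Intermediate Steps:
$f{\left(H,h \right)} = h + 2 H$
$A{\left(p \right)} = \frac{1}{4}$
$M = - \frac{809}{16}$ ($M = 2 - \left(\frac{1}{4} + \left(5 + 2 \cdot 1\right)\right)^{2} = 2 - \left(\frac{1}{4} + \left(5 + 2\right)\right)^{2} = 2 - \left(\frac{1}{4} + 7\right)^{2} = 2 - \left(\frac{29}{4}\right)^{2} = 2 - \frac{841}{16} = - \frac{809}{16} \approx -50.563$)
$T = - \frac{614271}{8}$ ($T = 1534 \left(- \frac{809}{16}\right) + 779 = - \frac{620503}{8} + 779 = - \frac{614271}{8} \approx -76784.0$)
$\frac{1}{T} = \frac{1}{- \frac{614271}{8}} = - \frac{8}{614271}$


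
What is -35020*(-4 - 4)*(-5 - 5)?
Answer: -2801600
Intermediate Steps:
-35020*(-4 - 4)*(-5 - 5) = -(-280160)*(-10) = -35020*80 = -2801600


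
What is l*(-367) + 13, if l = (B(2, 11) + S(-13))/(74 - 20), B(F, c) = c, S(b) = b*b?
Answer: -3631/3 ≈ -1210.3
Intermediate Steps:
S(b) = b²
l = 10/3 (l = (11 + (-13)²)/(74 - 20) = (11 + 169)/54 = 180*(1/54) = 10/3 ≈ 3.3333)
l*(-367) + 13 = (10/3)*(-367) + 13 = -3670/3 + 13 = -3631/3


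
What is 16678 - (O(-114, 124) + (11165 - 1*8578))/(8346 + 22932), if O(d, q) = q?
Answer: 521651773/31278 ≈ 16678.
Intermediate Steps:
16678 - (O(-114, 124) + (11165 - 1*8578))/(8346 + 22932) = 16678 - (124 + (11165 - 1*8578))/(8346 + 22932) = 16678 - (124 + (11165 - 8578))/31278 = 16678 - (124 + 2587)/31278 = 16678 - 2711/31278 = 521651773/31278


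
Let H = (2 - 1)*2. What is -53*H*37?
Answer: -3922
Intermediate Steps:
H = 2 (H = 1*2 = 2)
-53*H*37 = -53*2*37 = -106*37 = -3922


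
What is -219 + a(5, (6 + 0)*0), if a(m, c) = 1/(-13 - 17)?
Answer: -6571/30 ≈ -219.03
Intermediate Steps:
a(m, c) = -1/30 (a(m, c) = 1/(-30) = -1/30)
-219 + a(5, (6 + 0)*0) = -219 - 1/30 = -6571/30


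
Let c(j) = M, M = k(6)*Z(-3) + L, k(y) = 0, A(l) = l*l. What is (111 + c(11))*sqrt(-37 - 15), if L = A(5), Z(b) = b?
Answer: 272*I*sqrt(13) ≈ 980.71*I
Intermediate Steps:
A(l) = l**2
L = 25 (L = 5**2 = 25)
M = 25 (M = 0*(-3) + 25 = 0 + 25 = 25)
c(j) = 25
(111 + c(11))*sqrt(-37 - 15) = (111 + 25)*sqrt(-37 - 15) = 136*sqrt(-52) = 136*(2*I*sqrt(13)) = 272*I*sqrt(13)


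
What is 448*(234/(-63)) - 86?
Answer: -1750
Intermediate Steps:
448*(234/(-63)) - 86 = 448*(234*(-1/63)) - 86 = 448*(-26/7) - 86 = -1664 - 86 = -1750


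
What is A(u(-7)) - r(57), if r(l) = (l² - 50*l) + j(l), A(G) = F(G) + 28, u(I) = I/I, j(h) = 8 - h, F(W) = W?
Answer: -321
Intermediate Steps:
u(I) = 1
A(G) = 28 + G (A(G) = G + 28 = 28 + G)
r(l) = 8 + l² - 51*l (r(l) = (l² - 50*l) + (8 - l) = 8 + l² - 51*l)
A(u(-7)) - r(57) = (28 + 1) - (8 + 57² - 51*57) = 29 - (8 + 3249 - 2907) = 29 - 1*350 = 29 - 350 = -321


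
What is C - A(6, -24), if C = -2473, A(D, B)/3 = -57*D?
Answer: -1447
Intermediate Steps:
A(D, B) = -171*D (A(D, B) = 3*(-57*D) = -171*D)
C - A(6, -24) = -2473 - (-171)*6 = -2473 - 1*(-1026) = -2473 + 1026 = -1447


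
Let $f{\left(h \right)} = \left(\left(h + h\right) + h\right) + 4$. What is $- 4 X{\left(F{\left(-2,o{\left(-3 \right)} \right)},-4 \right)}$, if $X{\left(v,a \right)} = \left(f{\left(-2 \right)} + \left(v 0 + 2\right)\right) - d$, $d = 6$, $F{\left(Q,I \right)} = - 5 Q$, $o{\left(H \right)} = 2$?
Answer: $24$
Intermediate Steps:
$f{\left(h \right)} = 4 + 3 h$ ($f{\left(h \right)} = \left(2 h + h\right) + 4 = 3 h + 4 = 4 + 3 h$)
$X{\left(v,a \right)} = -6$ ($X{\left(v,a \right)} = \left(\left(4 + 3 \left(-2\right)\right) + \left(v 0 + 2\right)\right) - 6 = \left(\left(4 - 6\right) + \left(0 + 2\right)\right) - 6 = \left(-2 + 2\right) - 6 = 0 - 6 = -6$)
$- 4 X{\left(F{\left(-2,o{\left(-3 \right)} \right)},-4 \right)} = \left(-4\right) \left(-6\right) = 24$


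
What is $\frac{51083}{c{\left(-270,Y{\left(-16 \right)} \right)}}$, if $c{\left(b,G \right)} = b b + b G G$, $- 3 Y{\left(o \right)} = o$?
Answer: $\frac{51083}{65220} \approx 0.78324$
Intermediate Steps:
$Y{\left(o \right)} = - \frac{o}{3}$
$c{\left(b,G \right)} = b^{2} + b G^{2}$ ($c{\left(b,G \right)} = b^{2} + G b G = b^{2} + b G^{2}$)
$\frac{51083}{c{\left(-270,Y{\left(-16 \right)} \right)}} = \frac{51083}{\left(-270\right) \left(-270 + \left(\left(- \frac{1}{3}\right) \left(-16\right)\right)^{2}\right)} = \frac{51083}{\left(-270\right) \left(-270 + \left(\frac{16}{3}\right)^{2}\right)} = \frac{51083}{\left(-270\right) \left(-270 + \frac{256}{9}\right)} = \frac{51083}{\left(-270\right) \left(- \frac{2174}{9}\right)} = \frac{51083}{65220}$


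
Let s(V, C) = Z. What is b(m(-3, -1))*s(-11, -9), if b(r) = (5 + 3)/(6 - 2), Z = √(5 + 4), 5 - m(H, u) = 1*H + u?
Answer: 6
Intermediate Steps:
m(H, u) = 5 - H - u (m(H, u) = 5 - (1*H + u) = 5 - (H + u) = 5 + (-H - u) = 5 - H - u)
Z = 3 (Z = √9 = 3)
s(V, C) = 3
b(r) = 2 (b(r) = 8/4 = 8*(¼) = 2)
b(m(-3, -1))*s(-11, -9) = 2*3 = 6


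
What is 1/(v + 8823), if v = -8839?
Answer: -1/16 ≈ -0.062500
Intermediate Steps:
1/(v + 8823) = 1/(-8839 + 8823) = 1/(-16) = -1/16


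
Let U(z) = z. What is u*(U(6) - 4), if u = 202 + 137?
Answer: 678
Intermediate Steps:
u = 339
u*(U(6) - 4) = 339*(6 - 4) = 339*2 = 678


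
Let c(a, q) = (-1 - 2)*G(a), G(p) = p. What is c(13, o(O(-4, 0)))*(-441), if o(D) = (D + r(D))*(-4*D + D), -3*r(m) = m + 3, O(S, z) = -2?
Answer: 17199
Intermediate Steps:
r(m) = -1 - m/3 (r(m) = -(m + 3)/3 = -(3 + m)/3 = -1 - m/3)
o(D) = -3*D*(-1 + 2*D/3) (o(D) = (D + (-1 - D/3))*(-4*D + D) = (-1 + 2*D/3)*(-3*D) = -3*D*(-1 + 2*D/3))
c(a, q) = -3*a (c(a, q) = (-1 - 2)*a = -3*a)
c(13, o(O(-4, 0)))*(-441) = -3*13*(-441) = -39*(-441) = 17199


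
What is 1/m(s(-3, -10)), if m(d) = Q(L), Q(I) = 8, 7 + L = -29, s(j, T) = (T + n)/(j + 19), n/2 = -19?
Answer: ⅛ ≈ 0.12500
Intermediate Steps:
n = -38 (n = 2*(-19) = -38)
s(j, T) = (-38 + T)/(19 + j) (s(j, T) = (T - 38)/(j + 19) = (-38 + T)/(19 + j))
L = -36 (L = -7 - 29 = -36)
m(d) = 8
1/m(s(-3, -10)) = 1/8 = ⅛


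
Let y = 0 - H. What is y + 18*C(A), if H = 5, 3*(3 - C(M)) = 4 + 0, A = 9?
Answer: 25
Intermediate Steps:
C(M) = 5/3 (C(M) = 3 - (4 + 0)/3 = 3 - ⅓*4 = 3 - 4/3 = 5/3)
y = -5 (y = 0 - 1*5 = 0 - 5 = -5)
y + 18*C(A) = -5 + 18*(5/3) = -5 + 30 = 25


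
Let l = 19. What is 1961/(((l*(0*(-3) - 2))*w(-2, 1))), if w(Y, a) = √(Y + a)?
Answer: 1961*I/38 ≈ 51.605*I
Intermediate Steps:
1961/(((l*(0*(-3) - 2))*w(-2, 1))) = 1961/(((19*(0*(-3) - 2))*√(-2 + 1))) = 1961/(((19*(0 - 2))*√(-1))) = 1961/(((19*(-2))*I)) = 1961/((-38*I)) = 1961*(I/38) = 1961*I/38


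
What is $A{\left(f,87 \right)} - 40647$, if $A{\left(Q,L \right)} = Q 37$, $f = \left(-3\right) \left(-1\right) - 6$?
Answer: $-40758$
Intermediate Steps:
$f = -3$ ($f = 3 - 6 = -3$)
$A{\left(Q,L \right)} = 37 Q$
$A{\left(f,87 \right)} - 40647 = 37 \left(-3\right) - 40647 = -111 - 40647 = -40758$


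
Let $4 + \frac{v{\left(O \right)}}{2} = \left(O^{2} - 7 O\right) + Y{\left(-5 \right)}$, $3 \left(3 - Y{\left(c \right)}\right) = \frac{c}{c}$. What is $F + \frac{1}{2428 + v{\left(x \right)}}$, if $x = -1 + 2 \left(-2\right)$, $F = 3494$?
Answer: $\frac{26680187}{7636} \approx 3494.0$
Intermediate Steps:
$Y{\left(c \right)} = \frac{8}{3}$ ($Y{\left(c \right)} = 3 - \frac{c \frac{1}{c}}{3} = 3 - \frac{1}{3} = \frac{8}{3}$)
$x = -5$ ($x = -1 - 4 = -5$)
$v{\left(O \right)} = - \frac{8}{3} - 14 O + 2 O^{2}$ ($v{\left(O \right)} = -8 + 2 \left(\left(O^{2} - 7 O\right) + \frac{8}{3}\right) = -8 + 2 \left(\frac{8}{3} + O^{2} - 7 O\right) = -8 + \left(\frac{16}{3} - 14 O + 2 O^{2}\right) = - \frac{8}{3} - 14 O + 2 O^{2}$)
$F + \frac{1}{2428 + v{\left(x \right)}} = 3494 + \frac{1}{2428 - \left(- \frac{202}{3} - 50\right)} = 3494 + \frac{1}{2428 + \left(- \frac{8}{3} + 70 + 2 \cdot 25\right)} = 3494 + \frac{1}{2428 + \left(- \frac{8}{3} + 70 + 50\right)} = 3494 + \frac{1}{2428 + \frac{352}{3}} = 3494 + \frac{1}{\frac{7636}{3}} = 3494 + \frac{3}{7636} = \frac{26680187}{7636}$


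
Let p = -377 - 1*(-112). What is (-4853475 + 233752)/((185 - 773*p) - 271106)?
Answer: 4619723/66076 ≈ 69.915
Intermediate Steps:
p = -265 (p = -377 + 112 = -265)
(-4853475 + 233752)/((185 - 773*p) - 271106) = (-4853475 + 233752)/((185 - 773*(-265)) - 271106) = -4619723/((185 + 204845) - 271106) = -4619723/(205030 - 271106) = -4619723/(-66076) = -4619723*(-1/66076) = 4619723/66076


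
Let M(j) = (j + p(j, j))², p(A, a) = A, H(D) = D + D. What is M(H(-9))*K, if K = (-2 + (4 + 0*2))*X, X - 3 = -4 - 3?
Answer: -10368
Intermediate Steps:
H(D) = 2*D
X = -4 (X = 3 + (-4 - 3) = 3 - 7 = -4)
M(j) = 4*j² (M(j) = (j + j)² = (2*j)² = 4*j²)
K = -8 (K = (-2 + (4 + 0*2))*(-4) = (-2 + (4 + 0))*(-4) = (-2 + 4)*(-4) = 2*(-4) = -8)
M(H(-9))*K = (4*(2*(-9))²)*(-8) = (4*(-18)²)*(-8) = (4*324)*(-8) = 1296*(-8) = -10368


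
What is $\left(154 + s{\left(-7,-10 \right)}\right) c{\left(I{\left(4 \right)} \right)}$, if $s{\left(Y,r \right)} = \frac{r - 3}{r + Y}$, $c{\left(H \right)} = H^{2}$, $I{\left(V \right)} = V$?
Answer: $\frac{42096}{17} \approx 2476.2$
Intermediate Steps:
$s{\left(Y,r \right)} = \frac{-3 + r}{Y + r}$
$\left(154 + s{\left(-7,-10 \right)}\right) c{\left(I{\left(4 \right)} \right)} = \left(154 + \frac{-3 - 10}{-7 - 10}\right) 4^{2} = \left(154 + \frac{1}{-17} \left(-13\right)\right) 16 = \left(154 - - \frac{13}{17}\right) 16 = \left(154 + \frac{13}{17}\right) 16 = \frac{2631}{17} \cdot 16 = \frac{42096}{17}$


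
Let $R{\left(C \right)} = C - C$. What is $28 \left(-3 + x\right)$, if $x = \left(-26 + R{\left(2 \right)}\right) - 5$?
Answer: $-952$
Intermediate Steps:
$R{\left(C \right)} = 0$
$x = -31$ ($x = \left(-26 + 0\right) - 5 = -26 - 5 = -31$)
$28 \left(-3 + x\right) = 28 \left(-3 - 31\right) = 28 \left(-34\right) = -952$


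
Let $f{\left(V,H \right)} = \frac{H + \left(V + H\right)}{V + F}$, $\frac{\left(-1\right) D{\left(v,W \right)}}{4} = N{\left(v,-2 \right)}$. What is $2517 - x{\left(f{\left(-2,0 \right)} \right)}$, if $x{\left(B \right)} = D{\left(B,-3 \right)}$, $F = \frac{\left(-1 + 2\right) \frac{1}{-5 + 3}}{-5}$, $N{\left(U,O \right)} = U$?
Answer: $\frac{47903}{19} \approx 2521.2$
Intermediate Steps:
$D{\left(v,W \right)} = - 4 v$
$F = \frac{1}{10}$ ($F = 1 \frac{1}{-2} \left(- \frac{1}{5}\right) = 1 \left(- \frac{1}{2}\right) \left(- \frac{1}{5}\right) = \left(- \frac{1}{2}\right) \left(- \frac{1}{5}\right) = \frac{1}{10} \approx 0.1$)
$f{\left(V,H \right)} = \frac{V + 2 H}{\frac{1}{10} + V}$ ($f{\left(V,H \right)} = \frac{H + \left(V + H\right)}{V + \frac{1}{10}} = \frac{H + \left(H + V\right)}{\frac{1}{10} + V} = \frac{V + 2 H}{\frac{1}{10} + V}$)
$x{\left(B \right)} = - 4 B$
$2517 - x{\left(f{\left(-2,0 \right)} \right)} = 2517 - - 4 \frac{10 \left(-2 + 2 \cdot 0\right)}{1 + 10 \left(-2\right)} = 2517 - - 4 \frac{10 \left(-2 + 0\right)}{1 - 20} = 2517 - - 4 \cdot 10 \frac{1}{-19} \left(-2\right) = 2517 - - 4 \cdot 10 \left(- \frac{1}{19}\right) \left(-2\right) = 2517 - \left(-4\right) \frac{20}{19} = 2517 - - \frac{80}{19} = 2517 + \frac{80}{19} = \frac{47903}{19}$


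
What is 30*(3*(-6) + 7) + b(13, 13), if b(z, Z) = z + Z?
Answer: -304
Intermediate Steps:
b(z, Z) = Z + z
30*(3*(-6) + 7) + b(13, 13) = 30*(3*(-6) + 7) + (13 + 13) = 30*(-18 + 7) + 26 = 30*(-11) + 26 = -330 + 26 = -304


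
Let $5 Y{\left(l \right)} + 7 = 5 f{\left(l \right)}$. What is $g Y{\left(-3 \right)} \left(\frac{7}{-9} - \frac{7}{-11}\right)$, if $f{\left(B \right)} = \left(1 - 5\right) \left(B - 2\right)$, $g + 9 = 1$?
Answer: $\frac{3472}{165} \approx 21.042$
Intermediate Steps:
$g = -8$ ($g = -9 + 1 = -8$)
$f{\left(B \right)} = 8 - 4 B$ ($f{\left(B \right)} = - 4 \left(-2 + B\right) = 8 - 4 B$)
$Y{\left(l \right)} = \frac{33}{5} - 4 l$ ($Y{\left(l \right)} = - \frac{7}{5} + \frac{5 \left(8 - 4 l\right)}{5} = - \frac{7}{5} + \frac{40 - 20 l}{5} = - \frac{7}{5} - \left(-8 + 4 l\right) = \frac{33}{5} - 4 l$)
$g Y{\left(-3 \right)} \left(\frac{7}{-9} - \frac{7}{-11}\right) = - 8 \left(\frac{33}{5} - -12\right) \left(\frac{7}{-9} - \frac{7}{-11}\right) = - 8 \left(\frac{33}{5} + 12\right) \left(7 \left(- \frac{1}{9}\right) - - \frac{7}{11}\right) = \left(-8\right) \frac{93}{5} \left(- \frac{7}{9} + \frac{7}{11}\right) = \left(- \frac{744}{5}\right) \left(- \frac{14}{99}\right) = \frac{3472}{165}$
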